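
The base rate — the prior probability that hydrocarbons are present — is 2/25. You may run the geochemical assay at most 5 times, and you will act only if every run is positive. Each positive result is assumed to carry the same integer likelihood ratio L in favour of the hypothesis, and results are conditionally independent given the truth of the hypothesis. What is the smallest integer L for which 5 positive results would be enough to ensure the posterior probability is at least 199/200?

Prior odds = 0.08/0.92 = 2/23.
Target odds = 0.995/0.005 = 199.
Need L⁵ ≥ 199 ÷ (2/23) = 2288.5.
4⁵ = 1024 < 2288.5 ≤ 3125 = 5⁵, so L = 5.

5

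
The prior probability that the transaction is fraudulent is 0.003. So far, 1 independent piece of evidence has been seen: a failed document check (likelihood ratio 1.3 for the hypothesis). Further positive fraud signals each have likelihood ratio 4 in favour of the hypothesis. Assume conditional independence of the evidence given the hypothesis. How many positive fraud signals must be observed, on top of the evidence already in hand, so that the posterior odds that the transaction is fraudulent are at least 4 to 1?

Prior odds = 0.003/0.997 = 3/997.
Bayes factor of the evidence already in hand = 1.3.
Odds after that evidence = (3/997) × 1.3 = 39/9970.
Target odds = 4.
Need 4ⁿ ≥ 4 ÷ (39/9970) = 39880/39.
4⁴ = 256 falls short of 39880/39 but 4⁵ = 1024 reaches it, so n = 5.

5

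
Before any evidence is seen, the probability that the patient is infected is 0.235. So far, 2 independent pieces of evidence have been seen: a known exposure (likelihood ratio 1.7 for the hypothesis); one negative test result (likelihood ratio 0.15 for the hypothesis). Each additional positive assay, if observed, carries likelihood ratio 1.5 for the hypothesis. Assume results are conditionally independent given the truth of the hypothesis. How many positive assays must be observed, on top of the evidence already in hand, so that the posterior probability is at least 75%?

9

Prior odds = 0.235/0.765 = 47/153.
Combined Bayes factor of the evidence already in hand = 1.7 × 0.15 = 0.255.
Odds after that evidence = (47/153) × 0.255 = 47/600.
Target odds = 0.75/0.25 = 3.
Need 1.5ⁿ ≥ 3 ÷ (47/600) = 1800/47.
1.5⁸ = 25.62890625 falls short of 1800/47 but 1.5⁹ = 19683/512 reaches it, so n = 9.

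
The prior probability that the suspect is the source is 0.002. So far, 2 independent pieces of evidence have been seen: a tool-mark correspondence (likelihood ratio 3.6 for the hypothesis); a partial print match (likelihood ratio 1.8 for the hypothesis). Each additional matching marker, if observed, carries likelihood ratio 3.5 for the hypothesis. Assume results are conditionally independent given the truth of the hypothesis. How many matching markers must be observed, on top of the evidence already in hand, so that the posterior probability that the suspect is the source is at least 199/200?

Prior odds = 0.002/0.998 = 1/499.
Combined Bayes factor of the evidence already in hand = 3.6 × 1.8 = 6.48.
Odds after that evidence = (1/499) × 6.48 = 162/12475.
Target odds = 0.995/0.005 = 199.
Need 3.5ⁿ ≥ 199 ÷ (162/12475) = 2482525/162.
3.5⁷ = 823543/128 falls short of 2482525/162 but 3.5⁸ = 5764801/256 reaches it, so n = 8.

8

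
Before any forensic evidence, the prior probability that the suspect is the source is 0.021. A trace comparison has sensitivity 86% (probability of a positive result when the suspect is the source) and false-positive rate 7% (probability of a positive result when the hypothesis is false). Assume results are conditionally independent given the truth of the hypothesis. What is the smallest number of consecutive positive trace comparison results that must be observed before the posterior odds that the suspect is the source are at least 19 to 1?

Prior odds: 0.021 ÷ 0.979 = 21/979.
Likelihood ratio of a positive result = 0.86/0.07 = 86/7.
Target odds = 19.
Need (21/979) × (86/7)ⁿ ≥ 19, i.e. (86/7)ⁿ ≥ 18601/21.
(86/7)² = 7396/49 falls short of 18601/21 but (86/7)³ = 636056/343 reaches it, so n = 3.

3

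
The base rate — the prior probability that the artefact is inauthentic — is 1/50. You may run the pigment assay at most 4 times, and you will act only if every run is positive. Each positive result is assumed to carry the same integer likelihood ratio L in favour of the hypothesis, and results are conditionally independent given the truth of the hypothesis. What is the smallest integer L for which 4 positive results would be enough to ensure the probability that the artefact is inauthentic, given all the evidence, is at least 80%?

Prior odds = 0.02/0.98 = 1/49.
Target odds = 0.8/0.2 = 4.
Need L⁴ ≥ 4 ÷ (1/49) = 196.
3⁴ = 81 < 196 ≤ 256 = 4⁴, so L = 4.

4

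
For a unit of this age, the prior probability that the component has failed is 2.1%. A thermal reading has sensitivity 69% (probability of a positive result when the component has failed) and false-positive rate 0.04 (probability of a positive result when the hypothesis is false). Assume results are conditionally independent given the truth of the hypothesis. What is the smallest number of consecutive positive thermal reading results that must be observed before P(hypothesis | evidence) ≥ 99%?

3

Prior odds = 0.021/0.979 = 21/979.
Likelihood ratio of a positive result = 0.69/0.04 = 17.25.
Target odds: 0.99 ÷ 0.01 = 99.
Need (21/979) × 17.25ⁿ ≥ 99, i.e. 17.25ⁿ ≥ 32307/7.
17.25² = 297.5625 falls short of 32307/7 but 17.25³ = 5132.953125 reaches it, so n = 3.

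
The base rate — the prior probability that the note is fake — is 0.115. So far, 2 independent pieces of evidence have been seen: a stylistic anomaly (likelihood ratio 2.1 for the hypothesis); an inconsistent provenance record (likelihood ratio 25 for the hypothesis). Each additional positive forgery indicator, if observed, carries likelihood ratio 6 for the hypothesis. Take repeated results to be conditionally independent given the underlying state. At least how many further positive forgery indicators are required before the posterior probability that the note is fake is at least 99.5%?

2

Prior odds = 0.115/0.885 = 23/177.
Combined Bayes factor of the evidence already in hand = 2.1 × 25 = 52.5.
Odds after that evidence = (23/177) × 52.5 = 805/118.
Target odds = 0.995/0.005 = 199.
Need 6ⁿ ≥ 199 ÷ (805/118) = 23482/805.
6¹ = 6 falls short of 23482/805 but 6² = 36 reaches it, so n = 2.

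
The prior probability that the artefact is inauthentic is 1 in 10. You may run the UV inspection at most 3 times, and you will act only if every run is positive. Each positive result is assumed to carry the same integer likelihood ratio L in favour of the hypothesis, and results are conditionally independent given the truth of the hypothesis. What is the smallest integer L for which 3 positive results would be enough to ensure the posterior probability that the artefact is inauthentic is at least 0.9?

5

Prior odds = 0.1/0.9 = 1/9.
Target odds = 0.9/0.1 = 9.
Need L³ ≥ 9 ÷ (1/9) = 81.
4³ = 64 < 81 ≤ 125 = 5³, so L = 5.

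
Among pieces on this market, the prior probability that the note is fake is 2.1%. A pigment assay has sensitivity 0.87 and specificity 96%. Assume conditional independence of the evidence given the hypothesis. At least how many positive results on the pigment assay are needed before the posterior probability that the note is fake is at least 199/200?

3

Prior odds: 0.021 ÷ 0.979 = 21/979.
False-positive rate = 1 − 0.96 = 0.04; likelihood ratio of a positive = 0.87/0.04 = 21.75.
Target odds: 0.995 ÷ 0.005 = 199.
Need (21/979) × 21.75ⁿ ≥ 199, i.e. 21.75ⁿ ≥ 194821/21.
21.75² = 473.0625 falls short of 194821/21 but 21.75³ = 658503/64 reaches it, so n = 3.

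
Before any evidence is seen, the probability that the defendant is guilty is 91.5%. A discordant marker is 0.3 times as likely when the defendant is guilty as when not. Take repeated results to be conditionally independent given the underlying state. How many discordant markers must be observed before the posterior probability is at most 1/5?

Prior odds: 0.915 ÷ 0.085 = 183/17.
Likelihood ratio per discordant marker = 0.3.
Target posterior odds = 0.2/0.8 = 0.25.
Need (183/17) × 0.3ⁿ ≤ 0.25, i.e. 0.3ⁿ ≤ 17/732.
0.3³ = 0.027 is still above 17/732 but 0.3⁴ = 0.0081 is at or below it, so n = 4.

4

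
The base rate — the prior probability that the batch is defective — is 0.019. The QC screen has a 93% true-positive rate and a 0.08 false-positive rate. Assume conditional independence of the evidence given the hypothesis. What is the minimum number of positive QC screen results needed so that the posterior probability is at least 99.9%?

5

Prior odds = 0.019/0.981 = 19/981.
Likelihood ratio of a positive result = 0.93/0.08 = 11.625.
Target odds: 0.999 ÷ 0.001 = 999.
Need (19/981) × 11.625ⁿ ≥ 999, i.e. 11.625ⁿ ≥ 980019/19.
11.625⁴ = 74805201/4096 falls short of 980019/19 but 11.625⁵ ≈212307 reaches it, so n = 5.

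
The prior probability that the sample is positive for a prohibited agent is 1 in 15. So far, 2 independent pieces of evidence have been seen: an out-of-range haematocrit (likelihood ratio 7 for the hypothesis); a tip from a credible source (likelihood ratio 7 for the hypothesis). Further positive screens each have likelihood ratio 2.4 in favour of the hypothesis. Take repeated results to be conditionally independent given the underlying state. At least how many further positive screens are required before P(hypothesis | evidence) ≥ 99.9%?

Prior odds = (1/15)/(14/15) = 1/14.
Combined Bayes factor of the evidence already in hand = 7 × 7 = 49.
Odds after that evidence = (1/14) × 49 = 3.5.
Target odds = 0.999/0.001 = 999.
Need 2.4ⁿ ≥ 999 ÷ 3.5 = 1998/7.
2.4⁶ = 2985984/15625 falls short of 1998/7 but 2.4⁷ = 35831808/78125 reaches it, so n = 7.

7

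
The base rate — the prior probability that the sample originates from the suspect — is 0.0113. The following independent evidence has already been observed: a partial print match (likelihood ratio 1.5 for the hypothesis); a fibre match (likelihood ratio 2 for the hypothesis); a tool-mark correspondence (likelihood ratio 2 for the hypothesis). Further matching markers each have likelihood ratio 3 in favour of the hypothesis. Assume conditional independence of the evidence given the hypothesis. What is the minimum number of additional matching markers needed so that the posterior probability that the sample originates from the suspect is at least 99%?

Prior odds = 0.0113/0.9887 = 113/9887.
Combined Bayes factor of the evidence already in hand = 1.5 × 2 × 2 = 6.
Odds after that evidence = (113/9887) × 6 = 678/9887.
Target odds = 0.99/0.01 = 99.
Need 3ⁿ ≥ 99 ÷ (678/9887) = 326271/226.
3⁶ = 729 falls short of 326271/226 but 3⁷ = 2187 reaches it, so n = 7.

7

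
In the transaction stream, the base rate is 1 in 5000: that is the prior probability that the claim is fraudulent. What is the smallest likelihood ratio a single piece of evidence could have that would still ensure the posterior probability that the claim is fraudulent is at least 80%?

Prior odds = 0.0002/0.9998 = 1/4999.
Target odds = 0.8/0.2 = 4.
Required Bayes factor = 4 ÷ (1/4999) = 19996.

19996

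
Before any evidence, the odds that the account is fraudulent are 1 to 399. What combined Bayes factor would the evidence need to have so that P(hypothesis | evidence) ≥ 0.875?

Prior odds = 1/399.
Target odds = 0.875/0.125 = 7.
Required Bayes factor = 7 ÷ (1/399) = 2793.

2793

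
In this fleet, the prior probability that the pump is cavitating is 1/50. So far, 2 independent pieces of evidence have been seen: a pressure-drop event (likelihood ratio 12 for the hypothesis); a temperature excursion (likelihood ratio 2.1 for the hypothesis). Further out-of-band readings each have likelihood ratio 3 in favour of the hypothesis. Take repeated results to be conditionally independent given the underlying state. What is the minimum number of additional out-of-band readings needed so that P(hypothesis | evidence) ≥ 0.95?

Prior odds = 0.02/0.98 = 1/49.
Combined Bayes factor of the evidence already in hand = 12 × 2.1 = 25.2.
Odds after that evidence = (1/49) × 25.2 = 18/35.
Target odds = 0.95/0.05 = 19.
Need 3ⁿ ≥ 19 ÷ (18/35) = 665/18.
3³ = 27 falls short of 665/18 but 3⁴ = 81 reaches it, so n = 4.

4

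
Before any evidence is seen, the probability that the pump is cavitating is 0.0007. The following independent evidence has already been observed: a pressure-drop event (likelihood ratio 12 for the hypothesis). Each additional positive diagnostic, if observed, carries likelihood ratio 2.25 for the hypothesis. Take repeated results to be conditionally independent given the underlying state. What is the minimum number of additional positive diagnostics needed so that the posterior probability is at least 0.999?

15

Prior odds = 0.0007/0.9993 = 7/9993.
Bayes factor of the evidence already in hand = 12.
Odds after that evidence = (7/9993) × 12 = 28/3331.
Target odds = 0.999/0.001 = 999.
Need 2.25ⁿ ≥ 999 ÷ (28/3331) = 3327669/28.
2.25¹⁴ ≈85222.7 falls short of 3327669/28 but 2.25¹⁵ ≈191751 reaches it, so n = 15.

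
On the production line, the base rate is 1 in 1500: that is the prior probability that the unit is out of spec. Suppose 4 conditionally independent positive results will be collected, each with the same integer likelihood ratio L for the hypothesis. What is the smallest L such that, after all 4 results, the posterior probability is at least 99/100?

20

Prior odds = (1/1500)/(1499/1500) = 1/1499.
Target odds = 0.99/0.01 = 99.
Need L⁴ ≥ 99 ÷ (1/1499) = 148401.
19⁴ = 130321 < 148401 ≤ 160000 = 20⁴, so L = 20.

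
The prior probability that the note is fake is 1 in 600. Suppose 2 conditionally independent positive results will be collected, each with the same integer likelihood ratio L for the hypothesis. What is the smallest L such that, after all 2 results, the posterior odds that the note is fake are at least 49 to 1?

172

Prior odds = (1/600)/(599/600) = 1/599.
Target odds = 49.
Need L² ≥ 49 ÷ (1/599) = 29351.
171² = 29241 < 29351 ≤ 29584 = 172², so L = 172.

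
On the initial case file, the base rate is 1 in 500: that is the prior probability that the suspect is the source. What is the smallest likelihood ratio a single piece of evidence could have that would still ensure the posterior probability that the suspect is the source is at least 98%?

Prior odds = 0.002/0.998 = 1/499.
Target odds = 0.98/0.02 = 49.
Required Bayes factor = 49 ÷ (1/499) = 24451.

24451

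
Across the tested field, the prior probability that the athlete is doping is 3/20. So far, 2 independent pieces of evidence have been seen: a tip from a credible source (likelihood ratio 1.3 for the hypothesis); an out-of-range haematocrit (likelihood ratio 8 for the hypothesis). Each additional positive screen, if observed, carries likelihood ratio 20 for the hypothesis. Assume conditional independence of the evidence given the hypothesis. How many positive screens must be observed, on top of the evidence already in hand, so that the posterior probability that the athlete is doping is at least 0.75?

1

Prior odds = 0.15/0.85 = 3/17.
Combined Bayes factor of the evidence already in hand = 1.3 × 8 = 10.4.
Odds after that evidence = (3/17) × 10.4 = 156/85.
Target odds = 0.75/0.25 = 3.
Need 20ⁿ ≥ 3 ÷ (156/85) = 85/52.
20¹ = 20, which meets the required 85/52; so n = 1.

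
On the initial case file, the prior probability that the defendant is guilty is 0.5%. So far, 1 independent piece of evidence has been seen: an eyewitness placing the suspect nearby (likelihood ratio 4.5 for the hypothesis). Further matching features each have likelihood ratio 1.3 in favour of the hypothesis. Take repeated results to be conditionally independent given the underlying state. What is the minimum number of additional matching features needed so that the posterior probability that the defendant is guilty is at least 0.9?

23

Prior odds = 0.005/0.995 = 1/199.
Bayes factor of the evidence already in hand = 4.5.
Odds after that evidence = (1/199) × 4.5 = 9/398.
Target odds = 0.9/0.1 = 9.
Need 1.3ⁿ ≥ 9 ÷ (9/398) = 398.
1.3²² ≈321.184 falls short of 398 but 1.3²³ ≈417.539 reaches it, so n = 23.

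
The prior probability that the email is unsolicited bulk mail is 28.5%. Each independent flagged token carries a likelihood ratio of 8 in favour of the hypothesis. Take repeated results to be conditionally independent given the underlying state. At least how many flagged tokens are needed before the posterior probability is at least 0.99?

3

Prior odds: 0.285 ÷ 0.715 = 57/143.
Likelihood ratio per flagged token = 8.
Target posterior odds = 0.99/0.01 = 99.
Need (57/143) × 8ⁿ ≥ 99, i.e. 8ⁿ ≥ 4719/19.
8² = 64 falls short of 4719/19 but 8³ = 512 reaches it, so n = 3.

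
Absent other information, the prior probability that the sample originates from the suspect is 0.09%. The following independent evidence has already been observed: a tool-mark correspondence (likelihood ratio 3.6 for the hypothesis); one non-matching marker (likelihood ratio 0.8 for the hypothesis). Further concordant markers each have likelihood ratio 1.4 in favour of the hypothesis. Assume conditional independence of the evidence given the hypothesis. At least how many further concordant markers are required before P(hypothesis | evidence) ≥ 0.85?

23

Prior odds = 0.0009/0.9991 = 9/9991.
Combined Bayes factor of the evidence already in hand = 3.6 × 0.8 = 2.88.
Odds after that evidence = (9/9991) × 2.88 = 648/249775.
Target odds = 0.85/0.15 = 17/3.
Need 1.4ⁿ ≥ 17/3 ÷ (648/249775) = 4246175/1944.
1.4²² ≈1639.9 falls short of 4246175/1944 but 1.4²³ ≈2295.86 reaches it, so n = 23.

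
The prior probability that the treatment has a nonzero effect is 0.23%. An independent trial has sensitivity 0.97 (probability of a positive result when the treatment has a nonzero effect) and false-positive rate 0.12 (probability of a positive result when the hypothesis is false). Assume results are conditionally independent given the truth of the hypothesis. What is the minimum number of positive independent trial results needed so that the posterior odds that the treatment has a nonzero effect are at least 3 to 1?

Prior odds = 0.0023/0.9977 = 23/9977.
Likelihood ratio of a positive result = 0.97/0.12 = 97/12.
Target odds = 3.
Need (23/9977) × (97/12)ⁿ ≥ 3, i.e. (97/12)ⁿ ≥ 29931/23.
(97/12)³ = 912673/1728 falls short of 29931/23 but (97/12)⁴ = 88529281/20736 reaches it, so n = 4.

4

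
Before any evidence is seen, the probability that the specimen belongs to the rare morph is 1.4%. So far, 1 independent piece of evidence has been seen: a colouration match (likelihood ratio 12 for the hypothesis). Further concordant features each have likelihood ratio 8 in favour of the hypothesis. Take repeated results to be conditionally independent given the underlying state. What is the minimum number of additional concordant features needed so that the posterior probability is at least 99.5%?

4

Prior odds = 0.014/0.986 = 7/493.
Bayes factor of the evidence already in hand = 12.
Odds after that evidence = (7/493) × 12 = 84/493.
Target odds = 0.995/0.005 = 199.
Need 8ⁿ ≥ 199 ÷ (84/493) = 98107/84.
8³ = 512 falls short of 98107/84 but 8⁴ = 4096 reaches it, so n = 4.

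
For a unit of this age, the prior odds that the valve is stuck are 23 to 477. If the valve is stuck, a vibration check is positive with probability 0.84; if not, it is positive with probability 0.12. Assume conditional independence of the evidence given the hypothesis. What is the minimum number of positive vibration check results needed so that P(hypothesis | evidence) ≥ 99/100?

4

Prior odds = 23/477.
Likelihood ratio of a positive = 0.84/0.12 = 7.
Target odds: 0.99 ÷ 0.01 = 99.
Need (23/477) × 7ⁿ ≥ 99, i.e. 7ⁿ ≥ 47223/23.
7³ = 343 falls short of 47223/23 but 7⁴ = 2401 reaches it, so n = 4.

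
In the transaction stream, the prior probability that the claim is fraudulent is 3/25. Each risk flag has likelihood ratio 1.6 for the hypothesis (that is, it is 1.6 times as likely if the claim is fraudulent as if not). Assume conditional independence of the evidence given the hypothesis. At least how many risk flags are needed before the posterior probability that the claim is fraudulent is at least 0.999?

Prior odds = 0.12/0.88 = 3/22.
Likelihood ratio per risk flag = 1.6.
Target posterior odds = 0.999/0.001 = 999.
Need (3/22) × 1.6ⁿ ≥ 999, i.e. 1.6ⁿ ≥ 7326.
1.6¹⁸ ≈4722.37 falls short of 7326 but 1.6¹⁹ ≈7555.79 reaches it, so n = 19.

19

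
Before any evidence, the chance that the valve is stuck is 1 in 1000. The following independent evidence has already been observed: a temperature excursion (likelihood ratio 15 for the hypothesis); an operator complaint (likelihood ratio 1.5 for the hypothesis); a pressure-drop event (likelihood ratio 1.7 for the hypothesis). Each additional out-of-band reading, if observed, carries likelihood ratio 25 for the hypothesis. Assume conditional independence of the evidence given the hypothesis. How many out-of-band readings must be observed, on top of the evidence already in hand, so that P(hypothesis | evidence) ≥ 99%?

Prior odds = 0.001/0.999 = 1/999.
Combined Bayes factor of the evidence already in hand = 15 × 1.5 × 1.7 = 38.25.
Odds after that evidence = (1/999) × 38.25 = 17/444.
Target odds = 0.99/0.01 = 99.
Need 25ⁿ ≥ 99 ÷ (17/444) = 43956/17.
25² = 625 falls short of 43956/17 but 25³ = 15625 reaches it, so n = 3.

3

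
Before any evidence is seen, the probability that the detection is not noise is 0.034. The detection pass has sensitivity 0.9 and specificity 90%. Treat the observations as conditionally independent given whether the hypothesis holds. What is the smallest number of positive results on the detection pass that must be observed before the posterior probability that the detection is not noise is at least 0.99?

Prior odds: 0.034 ÷ 0.966 = 17/483.
False-positive rate = 1 − 0.9 = 0.1; likelihood ratio of a positive = 0.9/0.1 = 9.
Target odds: 0.99 ÷ 0.01 = 99.
Need (17/483) × 9ⁿ ≥ 99, i.e. 9ⁿ ≥ 47817/17.
9³ = 729 falls short of 47817/17 but 9⁴ = 6561 reaches it, so n = 4.

4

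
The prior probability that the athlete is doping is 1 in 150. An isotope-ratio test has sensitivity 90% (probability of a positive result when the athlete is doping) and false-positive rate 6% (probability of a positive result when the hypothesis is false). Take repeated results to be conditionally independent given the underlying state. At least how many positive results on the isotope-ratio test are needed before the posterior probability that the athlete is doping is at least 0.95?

Prior odds: (1/150) ÷ (149/150) = 1/149.
Likelihood ratio of a positive result = 0.9/0.06 = 15.
Target odds: 0.95 ÷ 0.05 = 19.
Need (1/149) × 15ⁿ ≥ 19, i.e. 15ⁿ ≥ 2831.
15² = 225 falls short of 2831 but 15³ = 3375 reaches it, so n = 3.

3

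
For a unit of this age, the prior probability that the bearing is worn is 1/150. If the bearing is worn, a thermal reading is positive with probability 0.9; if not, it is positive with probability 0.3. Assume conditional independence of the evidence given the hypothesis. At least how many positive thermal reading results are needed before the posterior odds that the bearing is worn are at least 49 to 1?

Prior odds = (1/150)/(149/150) = 1/149.
Likelihood ratio of a positive = 0.9/0.3 = 3.
Target odds = 49.
Require 3ⁿ ≥ 49 ÷ (1/149) = 7301.
3⁸ = 6561 falls short of 7301 but 3⁹ = 19683 reaches it, so n = 9.

9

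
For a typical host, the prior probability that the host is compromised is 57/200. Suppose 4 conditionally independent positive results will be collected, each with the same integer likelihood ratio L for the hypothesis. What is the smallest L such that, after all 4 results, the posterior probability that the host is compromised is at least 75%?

Prior odds = 0.285/0.715 = 57/143.
Target odds = 0.75/0.25 = 3.
Need L⁴ ≥ 3 ÷ (57/143) = 143/19.
1⁴ = 1 < 143/19 ≤ 16 = 2⁴, so L = 2.

2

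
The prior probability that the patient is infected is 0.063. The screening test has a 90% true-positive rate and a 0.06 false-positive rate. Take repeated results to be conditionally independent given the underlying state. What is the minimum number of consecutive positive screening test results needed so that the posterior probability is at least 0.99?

3

Prior odds: 0.063 ÷ 0.937 = 63/937.
Likelihood ratio of a positive result = 0.9/0.06 = 15.
Target odds: 0.99 ÷ 0.01 = 99.
Need (63/937) × 15ⁿ ≥ 99, i.e. 15ⁿ ≥ 10307/7.
15² = 225 falls short of 10307/7 but 15³ = 3375 reaches it, so n = 3.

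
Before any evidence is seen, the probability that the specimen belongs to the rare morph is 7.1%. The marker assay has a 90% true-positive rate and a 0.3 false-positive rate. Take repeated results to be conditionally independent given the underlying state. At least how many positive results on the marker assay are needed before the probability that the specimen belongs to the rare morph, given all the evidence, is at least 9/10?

Prior odds = 0.071/0.929 = 71/929.
Likelihood ratio of a positive result = 0.9/0.3 = 3.
Target posterior odds = 0.9/0.1 = 9.
Need (71/929) × 3ⁿ ≥ 9, i.e. 3ⁿ ≥ 8361/71.
3⁴ = 81 falls short of 8361/71 but 3⁵ = 243 reaches it, so n = 5.

5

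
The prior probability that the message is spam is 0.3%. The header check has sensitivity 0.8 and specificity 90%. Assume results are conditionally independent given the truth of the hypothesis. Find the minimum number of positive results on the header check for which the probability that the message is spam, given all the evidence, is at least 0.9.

Prior odds: 0.003 ÷ 0.997 = 3/997.
False-positive rate = 1 − 0.9 = 0.1; likelihood ratio of a positive = 0.8/0.1 = 8.
Target odds: 0.9 ÷ 0.1 = 9.
Require 8ⁿ ≥ 9 ÷ (3/997) = 2991.
8³ = 512 falls short of 2991 but 8⁴ = 4096 reaches it, so n = 4.

4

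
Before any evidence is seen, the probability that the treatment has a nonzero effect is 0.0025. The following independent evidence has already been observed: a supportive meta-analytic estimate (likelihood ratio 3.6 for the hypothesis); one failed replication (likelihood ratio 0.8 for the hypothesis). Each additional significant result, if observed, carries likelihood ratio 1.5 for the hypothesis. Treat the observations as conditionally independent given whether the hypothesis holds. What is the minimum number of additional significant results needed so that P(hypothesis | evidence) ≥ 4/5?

Prior odds = 0.0025/0.9975 = 1/399.
Combined Bayes factor of the evidence already in hand = 3.6 × 0.8 = 2.88.
Odds after that evidence = (1/399) × 2.88 = 24/3325.
Target odds = 0.8/0.2 = 4.
Need 1.5ⁿ ≥ 4 ÷ (24/3325) = 3325/6.
1.5¹⁵ = 14348907/32768 falls short of 3325/6 but 1.5¹⁶ = 43046721/65536 reaches it, so n = 16.

16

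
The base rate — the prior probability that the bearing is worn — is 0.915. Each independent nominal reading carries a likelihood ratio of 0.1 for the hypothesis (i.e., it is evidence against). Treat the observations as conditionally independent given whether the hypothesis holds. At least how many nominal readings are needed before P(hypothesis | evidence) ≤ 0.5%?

Prior odds: 0.915 ÷ 0.085 = 183/17.
Likelihood ratio per nominal reading = 0.1.
Target posterior odds = 0.005/0.995 = 1/199.
Need (183/17) × 0.1ⁿ ≤ 1/199, i.e. 0.1ⁿ ≤ 17/36417.
0.1³ = 0.001 is still above 17/36417 but 0.1⁴ = 0.0001 is at or below it, so n = 4.

4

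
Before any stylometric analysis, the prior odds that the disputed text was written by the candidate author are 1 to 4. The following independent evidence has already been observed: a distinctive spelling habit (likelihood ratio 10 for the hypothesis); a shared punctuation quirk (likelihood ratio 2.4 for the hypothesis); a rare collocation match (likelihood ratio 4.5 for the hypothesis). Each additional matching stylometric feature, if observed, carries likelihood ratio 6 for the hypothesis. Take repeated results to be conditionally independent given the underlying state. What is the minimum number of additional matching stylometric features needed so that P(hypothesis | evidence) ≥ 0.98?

Prior odds = 0.25.
Combined Bayes factor of the evidence already in hand = 10 × 2.4 × 4.5 = 108.
Odds after that evidence = 0.25 × 108 = 27.
Target odds = 0.98/0.02 = 49.
Need 6ⁿ ≥ 49 ÷ 27 = 49/27.
6¹ = 6, which meets the required 49/27; so n = 1.

1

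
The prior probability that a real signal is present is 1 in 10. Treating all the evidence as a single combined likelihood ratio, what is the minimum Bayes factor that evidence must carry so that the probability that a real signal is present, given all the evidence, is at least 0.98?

441

Prior odds = 0.1/0.9 = 1/9.
Target odds = 0.98/0.02 = 49.
Required Bayes factor = 49 ÷ (1/9) = 441.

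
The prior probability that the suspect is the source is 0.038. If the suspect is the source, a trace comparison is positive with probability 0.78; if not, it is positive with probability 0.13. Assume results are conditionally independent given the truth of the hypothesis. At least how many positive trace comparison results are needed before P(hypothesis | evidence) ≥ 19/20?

4

Prior odds: 0.038 ÷ 0.962 = 19/481.
Likelihood ratio of a positive = 0.78/0.13 = 6.
Target posterior odds = 0.95/0.05 = 19.
Need (19/481) × 6ⁿ ≥ 19, i.e. 6ⁿ ≥ 481.
6³ = 216 falls short of 481 but 6⁴ = 1296 reaches it, so n = 4.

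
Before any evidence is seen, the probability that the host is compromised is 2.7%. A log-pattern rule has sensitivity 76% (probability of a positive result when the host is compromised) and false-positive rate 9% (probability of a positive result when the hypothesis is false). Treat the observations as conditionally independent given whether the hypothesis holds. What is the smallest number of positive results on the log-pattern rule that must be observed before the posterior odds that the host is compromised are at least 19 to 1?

4

Prior odds: 0.027 ÷ 0.973 = 27/973.
Likelihood ratio of a positive result = 0.76/0.09 = 76/9.
Target odds = 19.
Require (76/9)ⁿ ≥ 19 ÷ (27/973) = 18487/27.
(76/9)³ = 438976/729 falls short of 18487/27 but (76/9)⁴ = 33362176/6561 reaches it, so n = 4.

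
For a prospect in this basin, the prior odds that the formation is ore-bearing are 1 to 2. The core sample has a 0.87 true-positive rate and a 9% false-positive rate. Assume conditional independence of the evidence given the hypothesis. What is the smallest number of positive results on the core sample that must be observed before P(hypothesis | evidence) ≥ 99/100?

Prior odds = 0.5.
Likelihood ratio of a positive result = 0.87/0.09 = 29/3.
Target odds: 0.99 ÷ 0.01 = 99.
Need 0.5 × (29/3)ⁿ ≥ 99, i.e. (29/3)ⁿ ≥ 198.
(29/3)² = 841/9 falls short of 198 but (29/3)³ = 24389/27 reaches it, so n = 3.

3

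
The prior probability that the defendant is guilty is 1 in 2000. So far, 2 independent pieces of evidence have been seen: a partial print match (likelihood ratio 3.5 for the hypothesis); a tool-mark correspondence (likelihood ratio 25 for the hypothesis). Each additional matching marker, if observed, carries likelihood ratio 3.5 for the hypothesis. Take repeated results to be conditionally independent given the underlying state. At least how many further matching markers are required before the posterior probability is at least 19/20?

Prior odds = 0.0005/0.9995 = 1/1999.
Combined Bayes factor of the evidence already in hand = 3.5 × 25 = 87.5.
Odds after that evidence = (1/1999) × 87.5 = 175/3998.
Target odds = 0.95/0.05 = 19.
Need 3.5ⁿ ≥ 19 ÷ (175/3998) = 75962/175.
3.5⁴ = 150.0625 falls short of 75962/175 but 3.5⁵ = 525.21875 reaches it, so n = 5.

5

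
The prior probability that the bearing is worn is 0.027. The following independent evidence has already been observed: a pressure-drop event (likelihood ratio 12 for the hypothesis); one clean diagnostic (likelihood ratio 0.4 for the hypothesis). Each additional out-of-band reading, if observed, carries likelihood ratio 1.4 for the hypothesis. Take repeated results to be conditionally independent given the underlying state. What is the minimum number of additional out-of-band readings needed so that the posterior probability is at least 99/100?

20

Prior odds = 0.027/0.973 = 27/973.
Combined Bayes factor of the evidence already in hand = 12 × 0.4 = 4.8.
Odds after that evidence = (27/973) × 4.8 = 648/4865.
Target odds = 0.99/0.01 = 99.
Need 1.4ⁿ ≥ 99 ÷ (648/4865) = 53515/72.
1.4¹⁹ ≈597.63 falls short of 53515/72 but 1.4²⁰ ≈836.683 reaches it, so n = 20.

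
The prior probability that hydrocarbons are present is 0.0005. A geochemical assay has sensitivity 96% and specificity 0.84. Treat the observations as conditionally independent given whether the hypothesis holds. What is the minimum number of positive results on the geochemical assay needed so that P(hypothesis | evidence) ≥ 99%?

Prior odds = 0.0005/0.9995 = 1/1999.
False-positive rate = 1 − 0.84 = 0.16; likelihood ratio of a positive = 0.96/0.16 = 6.
Target odds: 0.99 ÷ 0.01 = 99.
Need (1/1999) × 6ⁿ ≥ 99, i.e. 6ⁿ ≥ 197901.
6⁶ = 46656 falls short of 197901 but 6⁷ = 279936 reaches it, so n = 7.

7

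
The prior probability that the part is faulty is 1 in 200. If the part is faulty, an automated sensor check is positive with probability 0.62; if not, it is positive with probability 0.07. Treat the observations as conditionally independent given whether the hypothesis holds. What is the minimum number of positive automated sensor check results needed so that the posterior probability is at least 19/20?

Prior odds = 0.005/0.995 = 1/199.
Likelihood ratio of a positive = 0.62/0.07 = 62/7.
Target odds: 0.95 ÷ 0.05 = 19.
Require (62/7)ⁿ ≥ 19 ÷ (1/199) = 3781.
(62/7)³ = 238328/343 falls short of 3781 but (62/7)⁴ = 14776336/2401 reaches it, so n = 4.

4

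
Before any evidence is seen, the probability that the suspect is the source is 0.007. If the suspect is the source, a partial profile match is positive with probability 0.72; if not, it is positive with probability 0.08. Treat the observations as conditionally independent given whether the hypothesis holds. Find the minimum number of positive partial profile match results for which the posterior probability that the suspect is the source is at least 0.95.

Prior odds = 0.007/0.993 = 7/993.
Likelihood ratio of a positive = 0.72/0.08 = 9.
Target odds: 0.95 ÷ 0.05 = 19.
Require 9ⁿ ≥ 19 ÷ (7/993) = 18867/7.
9³ = 729 falls short of 18867/7 but 9⁴ = 6561 reaches it, so n = 4.

4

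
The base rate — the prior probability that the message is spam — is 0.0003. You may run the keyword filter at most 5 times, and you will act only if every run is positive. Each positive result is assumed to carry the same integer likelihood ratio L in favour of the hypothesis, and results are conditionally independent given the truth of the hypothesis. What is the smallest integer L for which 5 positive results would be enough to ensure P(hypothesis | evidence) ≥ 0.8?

7

Prior odds = 0.0003/0.9997 = 3/9997.
Target odds = 0.8/0.2 = 4.
Need L⁵ ≥ 4 ÷ (3/9997) = 39988/3.
6⁵ = 7776 < 39988/3 ≤ 16807 = 7⁵, so L = 7.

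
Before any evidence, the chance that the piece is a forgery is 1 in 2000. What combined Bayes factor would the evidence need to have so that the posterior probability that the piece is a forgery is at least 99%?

Prior odds = 0.0005/0.9995 = 1/1999.
Target odds = 0.99/0.01 = 99.
Required Bayes factor = 99 ÷ (1/1999) = 197901.

197901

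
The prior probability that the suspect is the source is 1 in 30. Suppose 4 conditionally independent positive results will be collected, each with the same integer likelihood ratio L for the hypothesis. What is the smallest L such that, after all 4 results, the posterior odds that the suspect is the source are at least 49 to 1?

Prior odds = (1/30)/(29/30) = 1/29.
Target odds = 49.
Need L⁴ ≥ 49 ÷ (1/29) = 1421.
6⁴ = 1296 < 1421 ≤ 2401 = 7⁴, so L = 7.

7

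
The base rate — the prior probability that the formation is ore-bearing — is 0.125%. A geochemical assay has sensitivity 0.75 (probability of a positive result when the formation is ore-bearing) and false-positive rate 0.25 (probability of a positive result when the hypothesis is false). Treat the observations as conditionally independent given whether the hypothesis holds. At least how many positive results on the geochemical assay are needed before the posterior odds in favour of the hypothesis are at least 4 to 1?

8

Prior odds: 0.00125 ÷ 0.99875 = 1/799.
Likelihood ratio of a positive result = 0.75/0.25 = 3.
Target odds = 4.
Need (1/799) × 3ⁿ ≥ 4, i.e. 3ⁿ ≥ 3196.
3⁷ = 2187 falls short of 3196 but 3⁸ = 6561 reaches it, so n = 8.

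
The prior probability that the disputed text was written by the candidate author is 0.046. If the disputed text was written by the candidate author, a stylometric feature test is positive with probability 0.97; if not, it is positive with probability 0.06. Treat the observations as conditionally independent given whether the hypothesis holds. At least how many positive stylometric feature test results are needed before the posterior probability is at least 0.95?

3

Prior odds = 0.046/0.954 = 23/477.
Likelihood ratio of a positive = 0.97/0.06 = 97/6.
Target odds: 0.95 ÷ 0.05 = 19.
Need (23/477) × (97/6)ⁿ ≥ 19, i.e. (97/6)ⁿ ≥ 9063/23.
(97/6)² = 9409/36 falls short of 9063/23 but (97/6)³ = 912673/216 reaches it, so n = 3.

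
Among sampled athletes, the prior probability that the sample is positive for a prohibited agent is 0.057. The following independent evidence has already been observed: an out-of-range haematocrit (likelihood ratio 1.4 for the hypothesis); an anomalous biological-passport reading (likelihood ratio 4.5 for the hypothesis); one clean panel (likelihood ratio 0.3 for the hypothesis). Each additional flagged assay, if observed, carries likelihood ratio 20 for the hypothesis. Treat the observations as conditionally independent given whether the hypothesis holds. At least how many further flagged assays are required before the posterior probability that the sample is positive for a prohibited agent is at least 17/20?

2

Prior odds = 0.057/0.943 = 57/943.
Combined Bayes factor of the evidence already in hand = 1.4 × 4.5 × 0.3 = 1.89.
Odds after that evidence = (57/943) × 1.89 = 10773/94300.
Target odds = 0.85/0.15 = 17/3.
Need 20ⁿ ≥ 17/3 ÷ (10773/94300) = 1603100/32319.
20¹ = 20 falls short of 1603100/32319 but 20² = 400 reaches it, so n = 2.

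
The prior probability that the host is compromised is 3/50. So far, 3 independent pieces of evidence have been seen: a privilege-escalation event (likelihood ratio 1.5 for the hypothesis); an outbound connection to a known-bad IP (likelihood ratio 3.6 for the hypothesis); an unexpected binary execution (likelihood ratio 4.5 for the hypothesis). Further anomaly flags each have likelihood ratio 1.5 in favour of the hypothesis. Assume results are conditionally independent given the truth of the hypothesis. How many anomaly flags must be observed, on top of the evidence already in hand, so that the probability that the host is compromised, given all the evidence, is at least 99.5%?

12

Prior odds = 0.06/0.94 = 3/47.
Combined Bayes factor of the evidence already in hand = 1.5 × 3.6 × 4.5 = 24.3.
Odds after that evidence = (3/47) × 24.3 = 729/470.
Target odds = 0.995/0.005 = 199.
Need 1.5ⁿ ≥ 199 ÷ (729/470) = 93530/729.
1.5¹¹ = 177147/2048 falls short of 93530/729 but 1.5¹² = 531441/4096 reaches it, so n = 12.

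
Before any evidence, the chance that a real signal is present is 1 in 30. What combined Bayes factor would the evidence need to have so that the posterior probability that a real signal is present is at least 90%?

Prior odds = (1/30)/(29/30) = 1/29.
Target odds = 0.9/0.1 = 9.
Required Bayes factor = 9 ÷ (1/29) = 261.

261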